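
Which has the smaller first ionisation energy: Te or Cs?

Te is in period 5, group 16; Cs is in period 6, group 1.
Across a period the outer electron is held more tightly (higher IE₁); down a group it sits in a higher shell, more shielded, and comes off more easily.
Neither a single period nor a single group — weigh both effects.
Te > Cs: relative to Cs, both the across-period and down-group shifts push Te's first ionization energy up.
Approximate values (kJ/mol): Te 869, Cs 376.
So Cs has the smaller first ionisation energy (Cs < Te).

Cs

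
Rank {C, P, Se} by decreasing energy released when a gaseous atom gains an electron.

Se > C > P

Adding an electron releases more energy for atoms nearer the top right (short of the noble gases).
A diagonal step moves right (one effect) and down (the opposite effect) at once.
C > P: the two effects oppose for this pair; the down-group effect wins (122 vs 72 kJ/mol).
Se > C: period and group pull opposite ways; the across-period shift dominates (195 vs 122 kJ/mol).
Tabulated electron affinity (kJ/mol): C 122, P 72, Se 195.
So from highest to lowest: Se > C > P.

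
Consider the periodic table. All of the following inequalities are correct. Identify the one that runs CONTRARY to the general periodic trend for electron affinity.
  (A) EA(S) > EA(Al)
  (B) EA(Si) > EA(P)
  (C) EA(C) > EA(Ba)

The general trend: electron affinity increases across a period and decreases down a group.
(A) S (period 3, group 16) vs Al (period 3, group 13): the stated order agrees with the simple trend.
(B) Si (period 3, group 14) vs P (period 3, group 15): the stated order contradicts the simple trend.
(C) C (period 2, group 14) vs Ba (period 6, group 2): the stated order agrees with the simple trend.
The exception is (B): adding an electron to P's half-filled 3p³ is unfavourable, so Si (3p²) has the more exothermic EA.

(B)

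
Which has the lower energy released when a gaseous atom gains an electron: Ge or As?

Ge is in period 4, group 14; As is in period 4, group 15.
Atoms with high Z_eff and room in the valence shell (especially the halogens) have the most exothermic electron affinities.
All lie in period 4; the across-period trend (electron affinity increases left to right) applies, with the exception below.
Note the exception: Ge has a higher electron affinity than As, contrary to the simple trend — adding an electron to As's half-filled 4p³ is unfavourable, so Ge (4p²) has the more exothermic EA.
For reference (kJ/mol): Ge 119, As 78.
So As has the lower energy released when a gaseous atom gains an electron (As < Ge).

As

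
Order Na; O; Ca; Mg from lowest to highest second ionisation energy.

Ca, Mg, O, Na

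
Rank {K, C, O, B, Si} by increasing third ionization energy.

Si < B < K < C < O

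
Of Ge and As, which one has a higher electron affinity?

Ge is in period 4, group 14; As is in period 4, group 15.
EA tends to increase across a period and decrease down a group, though the pattern is less regular than for IE or radius.
All lie in period 4; the across-period trend (electron affinity increases left to right) applies, with the exception below.
Note the exception: Ge has a higher electron affinity than As, contrary to the simple trend — adding an electron to As's half-filled 4p³ is unfavourable, so Ge (4p²) has the more exothermic EA.
Tabulated electron affinity (kJ/mol): Ge 119, As 78.
So Ge has the higher electron affinity (Ge > As).

Ge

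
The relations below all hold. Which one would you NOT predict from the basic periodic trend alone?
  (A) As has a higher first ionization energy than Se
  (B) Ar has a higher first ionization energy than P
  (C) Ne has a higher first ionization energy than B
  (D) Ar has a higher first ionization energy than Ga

The general trend: first ionization energy increases across a period and decreases down a group.
(A) As (period 4, group 15) vs Se (period 4, group 16): the stated order contradicts the simple trend.
(B) Ar (period 3, group 18) vs P (period 3, group 15): the stated order agrees with the simple trend.
(C) Ne (period 2, group 18) vs B (period 2, group 13): the stated order agrees with the simple trend.
(D) Ar (period 3, group 18) vs Ga (period 4, group 13): the stated order agrees with the simple trend.
The exception is (A): Se (4p⁴) ionizes more easily than half-filled As (4p³).

(A)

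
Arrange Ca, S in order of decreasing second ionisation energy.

S > Ca

Consider each +1 ion: Ca⁺ still has 1 valence electron; S⁺ still has 5 valence electrons.
All are still removing valence electrons, so compare the +1 ions as you would atoms: IE_2 generally rises across a period (higher Z_eff) and falls down a group (larger shell), subject to the usual subshell exceptions.
Valence configurations: Ca⁺ [Ar]4s¹, S⁺ [Ne]3s²3p³.
The numbers (kJ/mol): Ca 1145, S 2252.
Overall IE_2 order: Ca < S.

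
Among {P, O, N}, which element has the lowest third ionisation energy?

P

After 2 electrons have been removed, what remains? P²⁺ still has 3 valence electrons; O²⁺ still has 4 valence electrons; N²⁺ still has 3 valence electrons.
All are still removing valence electrons, so compare the +2 ions as you would atoms: IE_3 generally rises across a period (higher Z_eff) and falls down a group (larger shell), subject to the usual subshell exceptions.
Valence configurations: P²⁺ [Ne]3s²3p¹, O²⁺ [He]2s²2p², N²⁺ [He]2s²2p¹.
Approximate IE_3 values (kJ/mol): P 2914, O 5300, N 4578.
Overall IE_3 order: P < N < O.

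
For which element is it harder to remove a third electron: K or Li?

Li

IE_3 is the cost of taking one more electron from the +2 cation: K²⁺ is already 1 electron into the core; Li²⁺ is already 1 electron into the core.
All of these are removing an electron from a noble-gas core or deeper; the smaller core (lower principal quantum number) is held far more tightly, and within a period the higher nuclear charge binds the same core more tightly.
The numbers (kJ/mol): K 4420, Li 11815.
Hence IE_3: K < Li.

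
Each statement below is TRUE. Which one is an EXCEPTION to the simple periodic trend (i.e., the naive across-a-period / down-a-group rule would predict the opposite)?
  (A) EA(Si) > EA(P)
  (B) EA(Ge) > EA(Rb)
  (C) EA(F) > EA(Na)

(A)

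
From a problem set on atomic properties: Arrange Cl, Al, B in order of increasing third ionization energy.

Consider each +2 ion: Cl²⁺ still has 5 valence electrons; Al²⁺ still has 1 valence electron; B²⁺ still has 1 valence electron.
All are still removing valence electrons, so compare the +2 ions as you would atoms: IE_3 generally rises across a period (higher Z_eff) and falls down a group (larger shell), subject to the usual subshell exceptions.
Valence configurations: Cl²⁺ [Ne]3s²3p³, Al²⁺ [Ne]3s¹, B²⁺ [He]2s¹.
Tabulated IE_3 (kJ/mol): Cl 3822, Al 2745, B 3660.
So the third ionization energies run Al < B < Cl.

Al, B, Cl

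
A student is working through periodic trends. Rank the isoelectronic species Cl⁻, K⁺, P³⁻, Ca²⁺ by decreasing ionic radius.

P³⁻, Cl⁻, K⁺, Ca²⁺

All of these have 18 electrons, so size is governed by nuclear charge alone: the more protons, the stronger the pull on the same electron cloud, and the smaller the ion.
Nuclear charges: Ca²⁺ (Z=20), K⁺ (Z=19), Cl⁻ (Z=17), P³⁻ (Z=15).
Largest to smallest: P³⁻ > Cl⁻ > K⁺ > Ca²⁺.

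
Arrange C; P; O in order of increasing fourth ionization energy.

P, C, O

Consider each +3 ion: C³⁺ still has 1 valence electron; P³⁺ still has 2 valence electrons; O³⁺ still has 3 valence electrons.
All are still removing valence electrons, so compare the +3 ions as you would atoms: IE_4 generally rises across a period (higher Z_eff) and falls down a group (larger shell), subject to the usual subshell exceptions.
Valence configurations: C³⁺ [He]2s¹, P³⁺ [Ne]3s², O³⁺ [He]2s²2p¹.
Tabulated IE_4 (kJ/mol): C 6223, P 4964, O 7469.
Hence IE_4: P < C < O.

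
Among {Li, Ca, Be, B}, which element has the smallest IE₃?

IE_3 is the cost of taking one more electron from the +2 cation: Li²⁺ is already 1 electron into the core; Ca²⁺ is the bare [Ar] core; Be²⁺ is the bare [He] core; B²⁺ still has 1 valence electron.
Breaking into a closed-shell core is much more expensive than removing a leftover valence electron — Ca, Li and Be have the largest IE_3 here.
The numbers (kJ/mol): Li 11815, Ca 4912, Be 14849, B 3660.
Overall IE_3 order: B < Ca < Li < Be.

B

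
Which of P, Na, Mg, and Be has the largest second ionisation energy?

Na

Consider each +1 ion: P⁺ still has 4 valence electrons; Na⁺ is the bare [Ne] core; Mg⁺ still has 1 valence electron; Be⁺ still has 1 valence electron.
Core electrons are held far more tightly than valence electrons, so Na tops the IE_2 order.
Valence configurations: P⁺ [Ne]3s²3p², Mg⁺ [Ne]3s¹, Be⁺ [He]2s¹.
Approximate IE_2 values (kJ/mol): P 1907, Na 4562, Mg 1451, Be 1757.
Hence IE_2: Mg < Be < P < Na.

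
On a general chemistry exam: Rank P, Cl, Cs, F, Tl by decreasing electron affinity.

Cl > F > P > Cs > Tl

Atoms with high Z_eff and room in the valence shell (especially the halogens) have the most exothermic electron affinities.
Neither a single period nor a single group — weigh both effects.
Cs > Tl: this pair runs against the simple trend — see the exception note.
P > Cs: both effects reinforce here, so P is clearly the higher of the two.
F > P: relative to P, both the across-period and down-group shifts push F's electron affinity up.
Cl > F: this pair runs against the simple trend — see the exception note.
Note the exception: Cs has a higher electron affinity than Tl, contrary to the simple trend — Tl's ns²np¹ configuration gives only a small electron affinity — the sparsely filled np subshell binds an added electron weakly.
Note the exception: Cl has a higher electron affinity than F, contrary to the simple trend — F's small 2p subshell makes the incoming electron feel strong e⁻–e⁻ repulsion, so Cl actually releases more energy on gaining an electron.
Approximate values (kJ/mol): F 328, P 72, Cl 349, Cs 46, Tl 19.
So from highest to lowest: Cl > F > P > Cs > Tl.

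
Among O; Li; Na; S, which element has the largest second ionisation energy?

Li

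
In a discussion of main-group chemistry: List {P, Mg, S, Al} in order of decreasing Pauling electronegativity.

S, P, Al, Mg

Mg is in period 3, group 2; Al is in period 3, group 13; P is in period 3, group 15; S is in period 3, group 16.
EN rises left→right (higher Z_eff, smaller atoms) and falls top→bottom (larger, more shielded atoms).
All lie in period 3, so electronegativity increases left to right.
So from highest to lowest: S > P > Al > Mg.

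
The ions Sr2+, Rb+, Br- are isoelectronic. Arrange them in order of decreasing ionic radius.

All of these have 36 electrons, so size is governed by nuclear charge alone: the more protons, the stronger the pull on the same electron cloud, and the smaller the ion.
Nuclear charges: Sr2+ (Z=38), Rb+ (Z=37), Br- (Z=35).
Largest to smallest: Br- > Rb+ > Sr2+.

Br- > Rb+ > Sr2+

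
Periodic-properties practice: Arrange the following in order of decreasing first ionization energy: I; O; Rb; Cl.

O, Cl, I, Rb

O is in period 2, group 16; Cl is in period 3, group 17; Rb is in period 5, group 1; I is in period 5, group 17.
Removing the outermost electron gets harder across a period and easier down a group.
These span different periods and groups, so the two trends combine.
I > Rb: both are in period 5; the period trend gives I the larger value.
Cl > I: Cl sits above I in group 17, so the down-group effect alone puts Cl higher.
O > Cl: the two effects oppose for this pair; the down-group effect wins (1314 vs 1251 kJ/mol).
Approximate values (kJ/mol): O 1314, Cl 1251, Rb 403, I 1008.
So from highest to lowest: O > Cl > I > Rb.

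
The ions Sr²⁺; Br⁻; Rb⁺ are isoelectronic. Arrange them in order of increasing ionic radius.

All of these have 36 electrons, so size is governed by nuclear charge alone: the more protons, the stronger the pull on the same electron cloud, and the smaller the ion.
Nuclear charges: Sr²⁺ (Z=38), Rb⁺ (Z=37), Br⁻ (Z=35).
Smallest to largest: Sr²⁺ < Rb⁺ < Br⁻.

Sr²⁺ < Rb⁺ < Br⁻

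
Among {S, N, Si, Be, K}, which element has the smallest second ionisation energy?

Si

Consider each +1 ion: S⁺ still has 5 valence electrons; N⁺ still has 4 valence electrons; Si⁺ still has 3 valence electrons; Be⁺ still has 1 valence electron; K⁺ is the bare [Ar] core.
Breaking into a closed-shell core is much more expensive than removing a leftover valence electron — K has the largest IE_2 here.
Valence configurations: S⁺ [Ne]3s²3p³, N⁺ [He]2s²2p², Si⁺ [Ne]3s²3p¹, Be⁺ [He]2s¹.
Approximate IE_2 values (kJ/mol): S 2252, N 2856, Si 1577, Be 1757, K 3052.
Overall IE_2 order: Si < Be < S < N < K.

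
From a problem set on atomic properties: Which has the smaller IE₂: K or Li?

After 1 electron has been removed, what remains? K⁺ is the bare [Ar] core; Li⁺ is the bare [He] core.
All of these are removing an electron from a noble-gas core or deeper; the smaller core (lower principal quantum number) is held far more tightly, and within a period the higher nuclear charge binds the same core more tightly.
Tabulated IE_2 (kJ/mol): K 3052, Li 7298.
Overall IE_2 order: K < Li.

K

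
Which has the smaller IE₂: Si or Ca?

The second ionization energy removes an electron from the +1 ion. For each element: Si⁺ still has 3 valence electrons; Ca⁺ still has 1 valence electron.
All are still removing valence electrons, so compare the +1 ions as you would atoms: IE_2 generally rises across a period (higher Z_eff) and falls down a group (larger shell), subject to the usual subshell exceptions.
Valence configurations: Si⁺ [Ne]3s²3p¹, Ca⁺ [Ar]4s¹.
Tabulated IE_2 (kJ/mol): Si 1577, Ca 1145.
So the second ionization energies run Ca < Si.

Ca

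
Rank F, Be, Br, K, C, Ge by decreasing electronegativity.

F, Br, C, Ge, Be, K

Be is in period 2, group 2; C is in period 2, group 14; F is in period 2, group 17; K is in period 4, group 1; Ge is in period 4, group 14; Br is in period 4, group 17.
EN rises left→right (higher Z_eff, smaller atoms) and falls top→bottom (larger, more shielded atoms).
These span different periods and groups, so the two trends combine.
Be > K: relative to K, both the across-period and down-group shifts push Be's electronegativity up.
Ge > Be: period and group pull opposite ways; the across-period shift dominates (2.01 vs 1.57).
C > Ge: they share group 14; the group trend gives C the larger value.
Br > C: period and group pull opposite ways; the across-period shift dominates (2.96 vs 2.55).
F > Br: they share group 17; the group trend gives F the larger value.
Approximate values (Pauling): Be 1.57, C 2.55, F 3.98, K 0.82, Ge 2.01, Br 2.96.
So from highest to lowest: F > Br > C > Ge > Be > K.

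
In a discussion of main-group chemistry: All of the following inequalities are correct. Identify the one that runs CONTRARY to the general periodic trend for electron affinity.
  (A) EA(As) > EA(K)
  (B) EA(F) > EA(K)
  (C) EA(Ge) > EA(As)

The general trend: electron affinity increases across a period and decreases down a group.
(A) As (period 4, group 15) vs K (period 4, group 1): the stated order agrees with the simple trend.
(B) F (period 2, group 17) vs K (period 4, group 1): the stated order agrees with the simple trend.
(C) Ge (period 4, group 14) vs As (period 4, group 15): the stated order contradicts the simple trend.
The exception is (C): adding an electron to As's half-filled 4p³ is unfavourable, so Ge (4p²) has the more exothermic EA.

(C)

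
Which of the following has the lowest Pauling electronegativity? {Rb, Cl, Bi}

Rb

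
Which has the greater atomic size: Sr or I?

Sr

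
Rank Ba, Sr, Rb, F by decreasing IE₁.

F is in period 2, group 17; Rb is in period 5, group 1; Sr is in period 5, group 2; Ba is in period 6, group 2.
Removing the outermost electron gets harder across a period and easier down a group.
Neither a single period nor a single group — weigh both effects.
Ba > Rb: period and group pull opposite ways; the across-period shift dominates (503 vs 403 kJ/mol).
Sr > Ba: Sr sits above Ba in group 2, so the down-group effect alone puts Sr higher.
F > Sr: both effects reinforce here, so F is clearly the higher of the two.
Approximate values (kJ/mol): F 1681, Rb 403, Sr 550, Ba 503.
So from highest to lowest: F > Sr > Ba > Rb.

F > Sr > Ba > Rb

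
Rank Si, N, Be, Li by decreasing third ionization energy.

Be > Li > N > Si

Consider each +2 ion: Si²⁺ still has 2 valence electrons; N²⁺ still has 3 valence electrons; Be²⁺ is the bare [He] core; Li²⁺ is already 1 electron into the core.
Core electrons are held far more tightly than valence electrons, so Li and Be top the IE_3 order.
Valence configurations: Si²⁺ [Ne]3s², N²⁺ [He]2s²2p¹.
Approximate IE_3 values (kJ/mol): Si 3232, N 4578, Be 14849, Li 11815.
Putting it together, IE_3: Si < N < Li < Be.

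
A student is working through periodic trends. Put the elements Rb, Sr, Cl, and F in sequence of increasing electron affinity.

Sr < Rb < F < Cl

F is in period 2, group 17; Cl is in period 3, group 17; Rb is in period 5, group 1; Sr is in period 5, group 2.
Atoms with high Z_eff and room in the valence shell (especially the halogens) have the most exothermic electron affinities.
Neither a single period nor a single group — weigh both effects.
Rb > Sr: this pair runs against the simple trend — see the exception note.
F > Rb: both effects reinforce here, so F is clearly the higher of the two.
Cl > F: this pair runs against the simple trend — see the exception note.
Note the exception: Rb has a higher electron affinity than Sr, contrary to the simple trend — adding an electron to Sr (ns²) has to open a new, higher-energy np subshell, which is unfavourable.
Note the exception: Cl has a higher electron affinity than F, contrary to the simple trend — F's small 2p subshell makes the incoming electron feel strong e⁻–e⁻ repulsion, so Cl actually releases more energy on gaining an electron.
Tabulated electron affinity (kJ/mol): F 328, Cl 349, Rb 47, Sr 5.
So from lowest to highest: Sr < Rb < F < Cl.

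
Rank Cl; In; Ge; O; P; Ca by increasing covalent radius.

O, Cl, P, Ge, In, Ca

Moving right in a period, electrons are added to the same shell under a stronger nuclear pull, so atoms get smaller; moving down, a new shell is opened and atoms get larger.
These span different periods and groups, so the two trends combine.
Cl > O: the two effects oppose for this pair; the down-group effect wins (99 vs 63 pm).
P > Cl: P lies to the left of Cl in period 3, so the across-period effect alone puts P larger.
Ge > P: relative to P, both the across-period and down-group shifts push Ge's atomic radius up.
In > Ge: relative to Ge, both the across-period and down-group shifts push In's atomic radius up.
Ca > In: period and group pull opposite ways; the across-period shift dominates (171 vs 142 pm).
Approximate values (pm): O 63, P 111, Cl 99, Ca 171, Ge 121, In 142.
So from smallest to largest: O < Cl < P < Ge < In < Ca.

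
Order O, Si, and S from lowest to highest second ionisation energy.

The second ionization energy removes an electron from the +1 ion. For each element: O⁺ still has 5 valence electrons; Si⁺ still has 3 valence electrons; S⁺ still has 5 valence electrons.
All are still removing valence electrons, so compare the +1 ions as you would atoms: IE_2 generally rises across a period (higher Z_eff) and falls down a group (larger shell), subject to the usual subshell exceptions.
Valence configurations: O⁺ [He]2s²2p³, Si⁺ [Ne]3s²3p¹, S⁺ [Ne]3s²3p³.
Tabulated IE_2 (kJ/mol): O 3388, Si 1577, S 2252.
Hence IE_2: Si < S < O.

Si, S, O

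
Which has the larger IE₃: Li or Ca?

Li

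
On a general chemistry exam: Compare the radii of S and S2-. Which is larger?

Forming S2- adds 2 electrons to S. More electron–electron repulsion in the same shell, with unchanged nuclear charge, lets the cloud expand.
An anion is larger than its parent atom: S2- > S.

S2-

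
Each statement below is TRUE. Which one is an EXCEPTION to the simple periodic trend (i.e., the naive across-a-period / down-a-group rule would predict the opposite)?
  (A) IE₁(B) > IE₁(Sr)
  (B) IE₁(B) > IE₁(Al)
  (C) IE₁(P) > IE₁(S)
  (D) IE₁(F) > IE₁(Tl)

The general trend: first ionization energy increases across a period and decreases down a group.
(A) B (period 2, group 13) vs Sr (period 5, group 2): the stated order agrees with the simple trend.
(B) B (period 2, group 13) vs Al (period 3, group 13): the stated order agrees with the simple trend.
(C) P (period 3, group 15) vs S (period 3, group 16): the stated order contradicts the simple trend.
(D) F (period 2, group 17) vs Tl (period 6, group 13): the stated order agrees with the simple trend.
The exception is (C): S (3p⁴) ionizes more easily than half-filled P (3p³) because the paired 3p electron in S is pushed out by e⁻–e⁻ repulsion.

(C)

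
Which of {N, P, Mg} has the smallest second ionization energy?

Consider each +1 ion: N⁺ still has 4 valence electrons; P⁺ still has 4 valence electrons; Mg⁺ still has 1 valence electron.
All are still removing valence electrons, so compare the +1 ions as you would atoms: IE_2 generally rises across a period (higher Z_eff) and falls down a group (larger shell), subject to the usual subshell exceptions.
Valence configurations: N⁺ [He]2s²2p², P⁺ [Ne]3s²3p², Mg⁺ [Ne]3s¹.
Tabulated IE_2 (kJ/mol): N 2856, P 1907, Mg 1451.
Putting it together, IE_2: Mg < P < N.

Mg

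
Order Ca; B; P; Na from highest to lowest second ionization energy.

Consider each +1 ion: Ca⁺ still has 1 valence electron; B⁺ still has 2 valence electrons; P⁺ still has 4 valence electrons; Na⁺ is the bare [Ne] core.
Pulling an electron out of a noble-gas core costs far more than removing a remaining valence electron, so Na sits at the high end of IE_2.
Valence configurations: Ca⁺ [Ar]4s¹, B⁺ [He]2s², P⁺ [Ne]3s²3p².
Approximate IE_2 values (kJ/mol): Ca 1145, B 2427, P 1907, Na 4562.
Putting it together, IE_2: Ca < P < B < Na.

Na, B, P, Ca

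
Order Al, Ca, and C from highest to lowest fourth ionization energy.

Al > Ca > C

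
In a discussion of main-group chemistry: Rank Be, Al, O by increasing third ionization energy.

Al, O, Be

Consider each +2 ion: Be²⁺ is the bare [He] core; Al²⁺ still has 1 valence electron; O²⁺ still has 4 valence electrons.
Breaking into a closed-shell core is much more expensive than removing a leftover valence electron — Be has the largest IE_3 here.
Valence configurations: Al²⁺ [Ne]3s¹, O²⁺ [He]2s²2p².
Tabulated IE_3 (kJ/mol): Be 14849, Al 2745, O 5300.
Overall IE_3 order: Al < O < Be.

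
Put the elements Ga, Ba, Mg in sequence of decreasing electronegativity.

Ga, Mg, Ba

Mg is in period 3, group 2; Ga is in period 4, group 13; Ba is in period 6, group 2.
Atoms toward the upper right of the periodic table pull bonding electrons most strongly.
Here both period and group differ, so the two effects have to be weighed against each other.
Mg > Ba: Mg sits above Ba in group 2, so the down-group effect alone puts Mg higher.
Ga > Mg: the two effects oppose for this pair; the across-period effect wins (1.81 vs 1.31).
For reference (Pauling): Mg 1.31, Ga 1.81, Ba 0.89.
So from highest to lowest: Ga > Mg > Ba.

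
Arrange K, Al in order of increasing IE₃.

Al < K

The third ionization energy removes an electron from the +2 ion. For each element: K²⁺ is already 1 electron into the core; Al²⁺ still has 1 valence electron.
Pulling an electron out of a noble-gas core costs far more than removing a remaining valence electron, so K sits at the high end of IE_3.
Tabulated IE_3 (kJ/mol): K 4420, Al 2745.
So the third ionization energies run Al < K.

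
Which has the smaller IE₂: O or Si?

Si

IE_2 is the cost of taking one more electron from the +1 cation: O⁺ still has 5 valence electrons; Si⁺ still has 3 valence electrons.
All are still removing valence electrons, so compare the +1 ions as you would atoms: IE_2 generally rises across a period (higher Z_eff) and falls down a group (larger shell), subject to the usual subshell exceptions.
Valence configurations: O⁺ [He]2s²2p³, Si⁺ [Ne]3s²3p¹.
Tabulated IE_2 (kJ/mol): O 3388, Si 1577.
So the second ionization energies run Si < O.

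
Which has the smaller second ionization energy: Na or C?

Consider each +1 ion: Na⁺ is the bare [Ne] core; C⁺ still has 3 valence electrons.
Core electrons are held far more tightly than valence electrons, so Na tops the IE_2 order.
The numbers (kJ/mol): Na 4562, C 2353.
Overall IE_2 order: C < Na.

C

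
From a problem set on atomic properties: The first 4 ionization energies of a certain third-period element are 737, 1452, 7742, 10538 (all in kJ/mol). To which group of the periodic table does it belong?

Group 2

Look for the largest jump between consecutive ionization energies: IE3/IE2 ≈ 5.3, far larger than any earlier ratio.
That jump marks the point where a core electron is being removed. So the atom has 2 valence electrons.
A main-group element with 2 valence electrons is in group 2.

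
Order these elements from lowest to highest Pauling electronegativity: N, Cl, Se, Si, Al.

Al, Si, Se, N, Cl

N is in period 2, group 15; Al is in period 3, group 13; Si is in period 3, group 14; Cl is in period 3, group 17; Se is in period 4, group 16.
EN rises left→right (higher Z_eff, smaller atoms) and falls top→bottom (larger, more shielded atoms).
Neither a single period nor a single group — weigh both effects.
Si > Al: both are in period 3; the period trend gives Si the larger value.
Se > Si: the two effects oppose for this pair; the across-period effect wins (2.55 vs 1.90).
N > Se: the two effects oppose for this pair; the down-group effect wins (3.04 vs 2.55).
Cl > N: period and group pull opposite ways; the across-period shift dominates (3.16 vs 3.04).
Tabulated electronegativity (Pauling): N 3.04, Al 1.61, Si 1.90, Cl 3.16, Se 2.55.
So from lowest to highest: Al < Si < Se < N < Cl.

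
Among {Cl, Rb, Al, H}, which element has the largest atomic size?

Rb

H is in period 1, group 1; Al is in period 3, group 13; Cl is in period 3, group 17; Rb is in period 5, group 1.
Atomic radius shrinks across a period as nuclear charge pulls the same shell inward, and grows down a group as new shells are added.
Neither a single period nor a single group — weigh both effects.
Cl > H: period and group pull opposite ways; the down-group shift dominates (99 vs 32 pm).
Al > Cl: both are in period 3; the period trend gives Al the larger value.
Rb > Al: both effects reinforce here, so Rb is clearly the larger of the two.
Approximate values (pm): H 32, Al 126, Cl 99, Rb 210.
The largest atomic size among these belongs to Rb.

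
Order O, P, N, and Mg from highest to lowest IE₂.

The second ionization energy removes an electron from the +1 ion. For each element: O⁺ still has 5 valence electrons; P⁺ still has 4 valence electrons; N⁺ still has 4 valence electrons; Mg⁺ still has 1 valence electron.
All are still removing valence electrons, so compare the +1 ions as you would atoms: IE_2 generally rises across a period (higher Z_eff) and falls down a group (larger shell), subject to the usual subshell exceptions.
Valence configurations: O⁺ [He]2s²2p³, P⁺ [Ne]3s²3p², N⁺ [He]2s²2p², Mg⁺ [Ne]3s¹.
Approximate IE_2 values (kJ/mol): O 3388, P 1907, N 2856, Mg 1451.
Putting it together, IE_2: Mg < P < N < O.

O > N > P > Mg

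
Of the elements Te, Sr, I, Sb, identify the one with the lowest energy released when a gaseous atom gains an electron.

Sr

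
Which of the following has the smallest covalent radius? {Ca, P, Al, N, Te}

N

N is in period 2, group 15; Al is in period 3, group 13; P is in period 3, group 15; Ca is in period 4, group 2; Te is in period 5, group 16.
Radius decreases left→right (rising Z_eff, same n) and increases top→bottom (higher n).
These span different periods and groups, so the two trends combine.
P > N: P sits below N in group 15, so the down-group effect alone puts P larger.
Al > P: both are in period 3; the period trend gives Al the larger value.
Te > Al: the two effects oppose for this pair; the down-group effect wins (136 vs 126 pm).
Ca > Te: the two effects oppose for this pair; the across-period effect wins (171 vs 136 pm).
For reference (pm): N 71, Al 126, P 111, Ca 171, Te 136.
The smallest covalent radius among these belongs to N.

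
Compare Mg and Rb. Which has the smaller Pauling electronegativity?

Rb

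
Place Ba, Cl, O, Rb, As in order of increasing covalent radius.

O, Cl, As, Ba, Rb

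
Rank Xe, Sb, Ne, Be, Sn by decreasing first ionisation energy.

Ne > Xe > Be > Sb > Sn

Across a period the outer electron is held more tightly (higher IE₁); down a group it sits in a higher shell, more shielded, and comes off more easily.
Here both period and group differ, so the two effects have to be weighed against each other.
Sb > Sn: Sb lies to the right of Sn in period 5, so the across-period effect alone puts Sb higher.
Be > Sb: the two effects oppose for this pair; the down-group effect wins (900 vs 831 kJ/mol).
Xe > Be: period and group pull opposite ways; the across-period shift dominates (1170 vs 900 kJ/mol).
Ne > Xe: they share group 18; the group trend gives Ne the larger value.
Tabulated first ionization energy (kJ/mol): Be 900, Ne 2081, Sn 709, Sb 831, Xe 1170.
So from highest to lowest: Ne > Xe > Be > Sb > Sn.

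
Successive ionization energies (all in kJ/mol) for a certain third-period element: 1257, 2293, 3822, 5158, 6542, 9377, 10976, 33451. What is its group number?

Group 17

Look for the largest jump between consecutive ionization energies: IE8/IE7 ≈ 3.0, far larger than any earlier ratio.
That jump marks the point where a core electron is being removed. So the atom has 7 valence electrons.
A main-group element with 7 valence electrons is in group 17.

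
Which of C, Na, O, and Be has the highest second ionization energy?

Na

Consider each +1 ion: C⁺ still has 3 valence electrons; Na⁺ is the bare [Ne] core; O⁺ still has 5 valence electrons; Be⁺ still has 1 valence electron.
Breaking into a closed-shell core is much more expensive than removing a leftover valence electron — Na has the largest IE_2 here.
Valence configurations: C⁺ [He]2s²2p¹, O⁺ [He]2s²2p³, Be⁺ [He]2s¹.
Approximate IE_2 values (kJ/mol): C 2353, Na 4562, O 3388, Be 1757.
So the second ionization energies run Be < C < O < Na.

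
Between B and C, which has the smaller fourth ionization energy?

IE_4 is the cost of taking one more electron from the +3 cation: B³⁺ is the bare [He] core; C³⁺ still has 1 valence electron.
Pulling an electron out of a noble-gas core costs far more than removing a remaining valence electron, so B sits at the high end of IE_4.
Approximate IE_4 values (kJ/mol): B 25026, C 6223.
Putting it together, IE_4: C < B.

C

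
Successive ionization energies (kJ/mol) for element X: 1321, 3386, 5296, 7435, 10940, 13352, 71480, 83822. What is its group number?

Look for the largest jump between consecutive ionization energies: IE7/IE6 ≈ 5.4, far larger than any earlier ratio.
That jump marks the point where a core electron is being removed. So the atom has 6 valence electrons.
A main-group element with 6 valence electrons is in group 16.

Group 16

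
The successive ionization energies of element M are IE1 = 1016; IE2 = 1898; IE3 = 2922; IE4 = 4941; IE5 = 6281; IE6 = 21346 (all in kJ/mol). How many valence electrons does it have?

5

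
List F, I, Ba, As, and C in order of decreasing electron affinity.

F > I > C > As > Ba

C is in period 2, group 14; F is in period 2, group 17; As is in period 4, group 15; I is in period 5, group 17; Ba is in period 6, group 2.
EA tends to increase across a period and decrease down a group, though the pattern is less regular than for IE or radius.
These span different periods and groups, so the two trends combine.
As > Ba: relative to Ba, both the across-period and down-group shifts push As's electron affinity up.
C > As: period and group pull opposite ways; the down-group shift dominates (122 vs 78 kJ/mol).
I > C: the two effects oppose for this pair; the across-period effect wins (295 vs 122 kJ/mol).
F > I: they share group 17; the group trend gives F the larger value.
Tabulated electron affinity (kJ/mol): C 122, F 328, As 78, I 295, Ba 14.
So from highest to lowest: F > I > C > As > Ba.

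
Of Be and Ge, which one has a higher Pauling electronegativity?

Be is in period 2, group 2; Ge is in period 4, group 14.
Smaller atoms with higher effective nuclear charge are more electronegative.
Here both period and group differ, so the two effects have to be weighed against each other.
Ge > Be: period and group pull opposite ways; the across-period shift dominates (2.01 vs 1.57).
For reference (Pauling): Be 1.57, Ge 2.01.
So Ge has the higher Pauling electronegativity (Ge > Be).

Ge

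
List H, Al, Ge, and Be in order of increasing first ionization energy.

First ionization energy rises across a period (greater Z_eff holds electrons more tightly) and falls down a group (valence electrons are farther from the nucleus).
A diagonal step moves right (one effect) and down (the opposite effect) at once.
Ge > Al: period and group pull opposite ways; the across-period shift dominates (762 vs 578 kJ/mol).
Be > Ge: period and group pull opposite ways; the down-group shift dominates (900 vs 762 kJ/mol).
H > Be: period and group pull opposite ways; the down-group shift dominates (1312 vs 900 kJ/mol).
For reference (kJ/mol): H 1312, Be 900, Al 578, Ge 762.
So from lowest to highest: Al < Ge < Be < H.

Al, Ge, Be, H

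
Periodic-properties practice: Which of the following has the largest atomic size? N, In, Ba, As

Ba

Radius decreases left→right (rising Z_eff, same n) and increases top→bottom (higher n).
Here both period and group differ, so the two effects have to be weighed against each other.
As > N: As sits below N in group 15, so the down-group effect alone puts As larger.
In > As: relative to As, both the across-period and down-group shifts push In's atomic radius up.
Ba > In: relative to In, both the across-period and down-group shifts push Ba's atomic radius up.
Approximate values (pm): N 71, As 121, In 142, Ba 196.
The largest atomic size among these belongs to Ba.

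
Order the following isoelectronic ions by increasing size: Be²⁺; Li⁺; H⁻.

All of these have 2 electrons, so size is governed by nuclear charge alone: the more protons, the stronger the pull on the same electron cloud, and the smaller the ion.
Nuclear charges: Be²⁺ (Z=4), Li⁺ (Z=3), H⁻ (Z=1).
Smallest to largest: Be²⁺ < Li⁺ < H⁻.

Be²⁺ < Li⁺ < H⁻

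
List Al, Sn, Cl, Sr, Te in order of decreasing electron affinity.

Cl > Te > Sn > Al > Sr

Adding an electron releases more energy for atoms nearer the top right (short of the noble gases).
Here both period and group differ, so the two effects have to be weighed against each other.
Al > Sr: relative to Sr, both the across-period and down-group shifts push Al's electron affinity up.
Sn > Al: the two effects oppose for this pair; the across-period effect wins (107 vs 42 kJ/mol).
Te > Sn: Te lies to the right of Sn in period 5, so the across-period effect alone puts Te higher.
Cl > Te: relative to Te, both the across-period and down-group shifts push Cl's electron affinity up.
Approximate values (kJ/mol): Al 42, Cl 349, Sr 5, Sn 107, Te 190.
So from highest to lowest: Cl > Te > Sn > Al > Sr.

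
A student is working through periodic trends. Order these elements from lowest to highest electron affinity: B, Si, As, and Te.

B < As < Si < Te

B is in period 2, group 13; Si is in period 3, group 14; As is in period 4, group 15; Te is in period 5, group 16.
EA tends to increase across a period and decrease down a group, though the pattern is less regular than for IE or radius.
These sit on a diagonal, where the across-period and down-group effects partly cancel.
As > B: period and group pull opposite ways; the across-period shift dominates (78 vs 27 kJ/mol).
Si > As: period and group pull opposite ways; the down-group shift dominates (134 vs 78 kJ/mol).
Te > Si: the two effects oppose for this pair; the across-period effect wins (190 vs 134 kJ/mol).
Approximate values (kJ/mol): B 27, Si 134, As 78, Te 190.
So from lowest to highest: B < As < Si < Te.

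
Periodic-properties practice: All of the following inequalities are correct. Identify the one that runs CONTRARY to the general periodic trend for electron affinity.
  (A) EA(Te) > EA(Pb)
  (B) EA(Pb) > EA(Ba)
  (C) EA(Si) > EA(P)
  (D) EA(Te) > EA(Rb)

(C)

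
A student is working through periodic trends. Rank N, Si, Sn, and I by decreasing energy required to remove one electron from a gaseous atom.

N > I > Si > Sn

N is in period 2, group 15; Si is in period 3, group 14; Sn is in period 5, group 14; I is in period 5, group 17.
Across a period the outer electron is held more tightly (higher IE₁); down a group it sits in a higher shell, more shielded, and comes off more easily.
Neither a single period nor a single group — weigh both effects.
Si > Sn: Si sits above Sn in group 14, so the down-group effect alone puts Si higher.
I > Si: period and group pull opposite ways; the across-period shift dominates (1008 vs 786 kJ/mol).
N > I: the two effects oppose for this pair; the down-group effect wins (1402 vs 1008 kJ/mol).
For reference (kJ/mol): N 1402, Si 786, Sn 709, I 1008.
So from highest to lowest: N > I > Si > Sn.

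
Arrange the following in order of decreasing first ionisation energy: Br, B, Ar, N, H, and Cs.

Ar > N > H > Br > B > Cs

H is in period 1, group 1; B is in period 2, group 13; N is in period 2, group 15; Ar is in period 3, group 18; Br is in period 4, group 17; Cs is in period 6, group 1.
Removing the outermost electron gets harder across a period and easier down a group.
Neither a single period nor a single group — weigh both effects.
B > Cs: relative to Cs, both the across-period and down-group shifts push B's first ionization energy up.
Br > B: the two effects oppose for this pair; the across-period effect wins (1140 vs 801 kJ/mol).
H > Br: the two effects oppose for this pair; the down-group effect wins (1312 vs 1140 kJ/mol).
N > H: period and group pull opposite ways; the across-period shift dominates (1402 vs 1312 kJ/mol).
Ar > N: period and group pull opposite ways; the across-period shift dominates (1521 vs 1402 kJ/mol).
Approximate values (kJ/mol): H 1312, B 801, N 1402, Ar 1521, Br 1140, Cs 376.
So from highest to lowest: Ar > N > H > Br > B > Cs.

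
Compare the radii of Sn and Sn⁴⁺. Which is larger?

Forming Sn⁴⁺ removes 4 electrons from Sn. Fewer electrons for the same nuclear charge means less shielding and a higher Z_eff on the remaining electrons.
A cation is smaller than its parent atom: Sn⁴⁺ < Sn.

Sn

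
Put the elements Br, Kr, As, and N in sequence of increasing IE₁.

N is in period 2, group 15; As is in period 4, group 15; Br is in period 4, group 17; Kr is in period 4, group 18.
First ionization energy rises across a period (greater Z_eff holds electrons more tightly) and falls down a group (valence electrons are farther from the nucleus).
These span different periods and groups, so the two trends combine.
Br > As: both are in period 4; the period trend gives Br the larger value.
Kr > Br: both are in period 4; the period trend gives Kr the larger value.
N > Kr: the two effects oppose for this pair; the down-group effect wins (1402 vs 1351 kJ/mol).
Tabulated first ionization energy (kJ/mol): N 1402, As 947, Br 1140, Kr 1351.
So from lowest to highest: As < Br < Kr < N.

As, Br, Kr, N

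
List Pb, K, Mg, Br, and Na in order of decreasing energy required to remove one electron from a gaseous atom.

Br > Mg > Pb > Na > K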